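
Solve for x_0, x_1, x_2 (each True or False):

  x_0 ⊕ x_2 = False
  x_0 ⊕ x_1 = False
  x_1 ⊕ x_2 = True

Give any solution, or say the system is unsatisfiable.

Unsatisfiable — no assignment works.

Adding constraints 1, 2, 3 mod 2: every variable appears an even number of times on the left, so the left side is 0.
But the right sides sum to 1 (mod 2). 0 ≠ 1 — the system is inconsistent.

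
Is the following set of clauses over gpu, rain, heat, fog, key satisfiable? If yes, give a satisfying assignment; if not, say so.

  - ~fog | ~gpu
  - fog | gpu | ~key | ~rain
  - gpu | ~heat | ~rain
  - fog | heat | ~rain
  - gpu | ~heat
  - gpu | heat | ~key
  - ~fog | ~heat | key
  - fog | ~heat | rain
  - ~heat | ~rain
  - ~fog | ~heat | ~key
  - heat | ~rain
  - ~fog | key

gpu=F, rain=F, heat=F, fog=F, key=F

Set gpu = False.
  then (gpu | ~heat) forces heat = False.
  then (gpu | heat | ~key) forces key = False.
  then (heat | ~rain) forces rain = False.
  then (~fog | key) forces fog = False.
All clauses satisfied.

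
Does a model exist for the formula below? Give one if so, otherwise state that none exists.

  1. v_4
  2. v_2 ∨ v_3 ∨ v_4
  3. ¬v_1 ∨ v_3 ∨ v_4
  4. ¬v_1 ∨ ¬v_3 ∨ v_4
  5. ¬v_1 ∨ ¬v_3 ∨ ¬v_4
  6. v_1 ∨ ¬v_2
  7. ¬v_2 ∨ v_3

Unit clause (v_4) forces v_4 = True.
Set v_1 = False.
  then (v_1 ∨ ¬v_2) forces v_2 = False.
Set v_3 = True.
Check each clause:
  (v_4): v_4 holds.
  (v_2 ∨ v_3 ∨ v_4): v_3 holds.
  (¬v_1 ∨ v_3 ∨ v_4): ¬v_1 holds.
  (¬v_1 ∨ ¬v_3 ∨ v_4): ¬v_1 holds.
  (¬v_1 ∨ ¬v_3 ∨ ¬v_4): ¬v_1 holds.
  (v_1 ∨ ¬v_2): ¬v_2 holds.
  (¬v_2 ∨ v_3): ¬v_2 holds.
All clauses satisfied.

v_1: False; v_2: False; v_3: True; v_4: True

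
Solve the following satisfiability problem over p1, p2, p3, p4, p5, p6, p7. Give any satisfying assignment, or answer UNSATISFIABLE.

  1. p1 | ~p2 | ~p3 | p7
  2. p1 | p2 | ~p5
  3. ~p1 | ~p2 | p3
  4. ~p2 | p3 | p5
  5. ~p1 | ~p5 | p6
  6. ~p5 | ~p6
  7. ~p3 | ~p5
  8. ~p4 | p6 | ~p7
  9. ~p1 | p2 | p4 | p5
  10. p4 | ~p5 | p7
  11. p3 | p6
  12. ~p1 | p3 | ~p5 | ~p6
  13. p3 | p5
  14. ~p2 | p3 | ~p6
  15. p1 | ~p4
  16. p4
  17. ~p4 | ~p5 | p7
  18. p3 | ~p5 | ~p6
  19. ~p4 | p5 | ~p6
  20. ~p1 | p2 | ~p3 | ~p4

p1: True, p2: True, p3: True, p4: True, p5: False, p6: False, p7: False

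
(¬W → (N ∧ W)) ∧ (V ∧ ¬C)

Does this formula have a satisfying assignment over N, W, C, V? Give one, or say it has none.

N: False, W: True, C: False, V: True

  ¬W → (N ∧ W) = True
    ¬W = False
    N ∧ W = False
  V ∧ ¬C = True
    ¬C = True
Both conjuncts True, so the formula holds.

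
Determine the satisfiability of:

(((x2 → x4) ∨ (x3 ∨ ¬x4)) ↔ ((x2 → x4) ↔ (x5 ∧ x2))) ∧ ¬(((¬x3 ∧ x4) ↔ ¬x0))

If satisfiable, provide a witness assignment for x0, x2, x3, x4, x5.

x0: False, x2: True, x3: True, x4: False, x5: False

  ((x2 → x4) ∨ (x3 ∨ ¬x4)) ↔ ((x2 → x4) ↔ (x5 ∧ x2)) = True
    (x2 → x4) ∨ (x3 ∨ ¬x4) = True
      x2 → x4 = False
      x3 ∨ ¬x4 = True
        ¬x4 = True
    (x2 → x4) ↔ (x5 ∧ x2) = True
      x2 → x4 = False
      x5 ∧ x2 = False
  ¬(((¬x3 ∧ x4) ↔ ¬x0)) = True
    (¬x3 ∧ x4) ↔ ¬x0 = False
      ¬x3 ∧ x4 = False
        ¬x3 = False
      ¬x0 = True
Both conjuncts True, so the formula holds.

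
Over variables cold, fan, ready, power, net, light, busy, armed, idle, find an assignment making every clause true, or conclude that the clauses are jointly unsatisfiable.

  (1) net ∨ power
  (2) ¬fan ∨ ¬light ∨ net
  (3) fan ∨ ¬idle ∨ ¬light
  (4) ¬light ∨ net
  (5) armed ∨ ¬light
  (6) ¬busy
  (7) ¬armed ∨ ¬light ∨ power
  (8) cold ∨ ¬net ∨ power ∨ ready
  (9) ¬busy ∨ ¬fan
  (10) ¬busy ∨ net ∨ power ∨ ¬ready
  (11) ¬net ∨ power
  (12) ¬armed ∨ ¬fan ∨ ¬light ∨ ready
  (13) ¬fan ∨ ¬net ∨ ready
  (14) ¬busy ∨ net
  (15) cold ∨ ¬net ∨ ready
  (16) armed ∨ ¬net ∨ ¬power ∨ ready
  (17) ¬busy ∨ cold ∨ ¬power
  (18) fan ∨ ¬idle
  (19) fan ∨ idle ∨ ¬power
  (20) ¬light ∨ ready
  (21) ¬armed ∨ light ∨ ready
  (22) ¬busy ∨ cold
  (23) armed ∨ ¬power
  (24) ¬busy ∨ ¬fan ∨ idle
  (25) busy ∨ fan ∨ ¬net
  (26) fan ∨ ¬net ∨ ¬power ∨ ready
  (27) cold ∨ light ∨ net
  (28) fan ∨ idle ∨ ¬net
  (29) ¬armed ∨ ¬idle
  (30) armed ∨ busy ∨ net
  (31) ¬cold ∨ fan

cold: False, fan: True, ready: True, power: True, net: True, light: False, busy: False, armed: True, idle: False

Unit clause (¬busy) forces busy = False.
Set cold = False.
Try fan = False:
  (fan ∨ ¬idle) forces idle = False.
  (fan ∨ idle ∨ ¬power) forces power = False.
  (net ∨ power) forces net = True.
  clause (¬net ∨ power) is falsified — backtrack.
So fan = True.
Try ready = False:
  (¬fan ∨ ¬net ∨ ready) forces net = False.
  (net ∨ power) forces power = True.
  (¬fan ∨ ¬light ∨ net) forces light = False.
  clause (cold ∨ light ∨ net) is falsified — backtrack.
So ready = True.
Set power = True.
  then (armed ∨ ¬power) forces armed = True.
  then (¬armed ∨ ¬idle) forces idle = False.
Try net = False:
  (¬fan ∨ ¬light ∨ net) forces light = False.
  clause (cold ∨ light ∨ net) is falsified — backtrack.
So net = True.
Set light = False.
All clauses satisfied.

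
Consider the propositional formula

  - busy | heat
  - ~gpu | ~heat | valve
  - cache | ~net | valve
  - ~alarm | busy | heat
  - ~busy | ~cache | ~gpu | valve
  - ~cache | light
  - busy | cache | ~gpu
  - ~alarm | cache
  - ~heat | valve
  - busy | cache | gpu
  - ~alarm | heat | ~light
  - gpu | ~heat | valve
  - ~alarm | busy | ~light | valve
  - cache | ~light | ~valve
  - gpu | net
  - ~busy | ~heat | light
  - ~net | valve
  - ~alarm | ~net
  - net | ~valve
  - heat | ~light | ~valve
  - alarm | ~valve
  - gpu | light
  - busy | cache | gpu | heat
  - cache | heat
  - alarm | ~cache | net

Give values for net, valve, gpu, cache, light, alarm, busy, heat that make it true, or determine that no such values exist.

Unsatisfiable — no assignment works.

Case net = True:
  (~net | valve) forces valve = True.
  (~alarm | ~net) forces alarm = False.
  Clause (alarm | ~valve) is falsified — contradiction.
Case net = False:
  (gpu | net) forces gpu = True.
  (net | ~valve) forces valve = False.
  (~gpu | ~heat | valve) forces heat = False.
  (busy | heat) forces busy = True.
  (~busy | ~cache | ~gpu | valve) forces cache = False.
  Clause (cache | heat) is falsified — contradiction.
Both cases fail, so the formula is unsatisfiable.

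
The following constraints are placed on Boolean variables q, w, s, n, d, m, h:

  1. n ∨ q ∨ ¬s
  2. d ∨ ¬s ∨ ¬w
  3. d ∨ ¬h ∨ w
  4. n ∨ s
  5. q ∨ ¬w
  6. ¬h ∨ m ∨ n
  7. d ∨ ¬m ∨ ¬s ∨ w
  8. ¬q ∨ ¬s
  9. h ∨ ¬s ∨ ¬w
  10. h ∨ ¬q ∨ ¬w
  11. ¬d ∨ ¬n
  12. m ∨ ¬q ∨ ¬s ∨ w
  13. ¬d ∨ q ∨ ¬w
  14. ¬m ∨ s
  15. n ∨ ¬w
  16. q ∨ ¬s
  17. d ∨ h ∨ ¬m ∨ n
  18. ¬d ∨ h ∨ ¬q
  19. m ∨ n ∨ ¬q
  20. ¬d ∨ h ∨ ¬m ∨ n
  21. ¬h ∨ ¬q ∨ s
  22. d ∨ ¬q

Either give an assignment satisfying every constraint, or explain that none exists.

q=F, w=F, s=F, n=T, d=F, m=F, h=F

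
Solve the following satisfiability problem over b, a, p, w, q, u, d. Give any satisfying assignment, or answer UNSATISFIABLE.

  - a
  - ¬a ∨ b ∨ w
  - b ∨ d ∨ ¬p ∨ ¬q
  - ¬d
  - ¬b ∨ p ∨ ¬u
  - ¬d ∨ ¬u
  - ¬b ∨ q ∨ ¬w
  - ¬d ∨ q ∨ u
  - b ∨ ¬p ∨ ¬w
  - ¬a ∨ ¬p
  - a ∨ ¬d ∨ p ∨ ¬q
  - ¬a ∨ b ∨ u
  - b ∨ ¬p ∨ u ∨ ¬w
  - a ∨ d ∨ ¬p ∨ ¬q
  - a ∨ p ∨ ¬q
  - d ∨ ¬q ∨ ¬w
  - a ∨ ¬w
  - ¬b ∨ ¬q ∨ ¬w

Unit clause (a) forces a = True.
Unit clause (¬d) forces d = False.
In (¬a ∨ ¬p) only ¬p is left, so p = False.
Set b = True.
  then (¬b ∨ p ∨ ¬u) forces u = False.
Try w = True:
  (¬b ∨ q ∨ ¬w) forces q = True.
  clause (d ∨ ¬q ∨ ¬w) is falsified — backtrack.
So w = False.
Set q = False.
All clauses satisfied.

b: True, a: True, p: False, w: False, q: False, u: False, d: False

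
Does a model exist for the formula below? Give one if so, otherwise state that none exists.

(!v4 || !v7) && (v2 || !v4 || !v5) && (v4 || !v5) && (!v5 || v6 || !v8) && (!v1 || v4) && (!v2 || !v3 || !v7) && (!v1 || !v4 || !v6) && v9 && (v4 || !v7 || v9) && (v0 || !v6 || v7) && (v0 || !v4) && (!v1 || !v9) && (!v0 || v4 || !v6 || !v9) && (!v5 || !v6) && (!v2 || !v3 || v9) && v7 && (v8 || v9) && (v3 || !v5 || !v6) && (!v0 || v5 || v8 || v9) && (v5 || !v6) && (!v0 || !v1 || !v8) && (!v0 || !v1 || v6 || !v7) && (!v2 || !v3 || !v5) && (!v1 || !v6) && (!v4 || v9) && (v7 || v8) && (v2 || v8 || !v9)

Unit clause (v9) forces v9 = True.
In (!v1 || !v9) only !v1 is left, so v1 = False.
Unit clause (v7) forces v7 = True.
In (!v4 || !v7) only !v4 is left, so v4 = False.
In (v4 || !v5) only !v5 is left, so v5 = False.
In (v5 || !v6) only !v6 is left, so v6 = False.
Set v0 = True.
Set v2 = True.
  then (!v2 || !v3 || !v7) forces v3 = False.
Set v8 = False.
All clauses satisfied.

v0=T, v1=F, v2=T, v3=F, v4=F, v5=F, v6=F, v7=T, v8=F, v9=T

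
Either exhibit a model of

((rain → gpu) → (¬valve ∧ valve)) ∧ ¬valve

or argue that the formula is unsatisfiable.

gpu = False, valve = False, rain = True

  (rain → gpu) → (¬valve ∧ valve) = True
    rain → gpu = False
    ¬valve ∧ valve = False
      ¬valve = True
  ¬valve = True
Both conjuncts True, so the formula holds.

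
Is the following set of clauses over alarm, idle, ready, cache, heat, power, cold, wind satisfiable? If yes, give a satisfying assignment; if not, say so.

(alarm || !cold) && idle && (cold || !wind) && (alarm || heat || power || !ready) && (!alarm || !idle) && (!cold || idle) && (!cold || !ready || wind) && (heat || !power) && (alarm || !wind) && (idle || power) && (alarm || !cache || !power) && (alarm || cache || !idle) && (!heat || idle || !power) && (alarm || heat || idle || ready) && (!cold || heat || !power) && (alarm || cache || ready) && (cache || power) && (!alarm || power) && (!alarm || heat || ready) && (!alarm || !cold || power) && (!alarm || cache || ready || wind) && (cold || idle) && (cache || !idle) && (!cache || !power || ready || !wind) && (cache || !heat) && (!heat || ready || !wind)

alarm=F, idle=T, ready=F, cache=T, heat=F, power=F, cold=F, wind=F

Unit clause (idle) forces idle = True.
In (!alarm || !idle) only !alarm is left, so alarm = False.
In (alarm || !wind) only !wind is left, so wind = False.
In (alarm || cache || !idle) only cache is left, so cache = True.
In (alarm || !cold) only !cold is left, so cold = False.
In (alarm || !cache || !power) only !power is left, so power = False.
Set ready = False.
Set heat = False.
All clauses satisfied.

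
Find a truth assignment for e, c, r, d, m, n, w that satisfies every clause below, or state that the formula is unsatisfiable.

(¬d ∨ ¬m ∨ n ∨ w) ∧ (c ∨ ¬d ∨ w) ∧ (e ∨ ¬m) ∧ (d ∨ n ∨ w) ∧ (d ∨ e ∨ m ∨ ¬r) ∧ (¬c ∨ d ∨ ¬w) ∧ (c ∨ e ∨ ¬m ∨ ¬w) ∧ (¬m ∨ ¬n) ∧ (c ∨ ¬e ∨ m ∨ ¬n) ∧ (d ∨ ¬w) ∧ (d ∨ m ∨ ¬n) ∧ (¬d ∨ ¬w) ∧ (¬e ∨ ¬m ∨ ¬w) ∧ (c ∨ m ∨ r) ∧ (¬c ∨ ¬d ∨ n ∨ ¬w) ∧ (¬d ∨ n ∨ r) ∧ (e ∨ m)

e=T, c=T, r=T, d=T, m=F, n=T, w=F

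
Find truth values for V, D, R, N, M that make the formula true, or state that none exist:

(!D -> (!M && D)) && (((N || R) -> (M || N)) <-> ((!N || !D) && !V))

V=F, D=T, R=F, N=F, M=F

  !D -> (!M && D) = True
    !D = False
    !M && D = True
      !M = True
  ((N || R) -> (M || N)) <-> ((!N || !D) && !V) = True
    (N || R) -> (M || N) = True
      N || R = False
      M || N = False
    (!N || !D) && !V = True
      !N || !D = True
        !N = True
        !D = False
      !V = True
Both conjuncts True, so the formula holds.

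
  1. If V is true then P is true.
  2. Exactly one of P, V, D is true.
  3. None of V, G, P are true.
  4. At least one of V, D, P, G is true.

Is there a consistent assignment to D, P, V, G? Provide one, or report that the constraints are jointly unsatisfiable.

D = True, P = False, V = False, G = False

  (1) V=F ⇒ P: vacuous ✓
  (2) {P, V, D}: 1 true — exactly one ✓
  (3) {V, G, P}: 0 true — none ✓
  (4) {V, D, P, G}: 1 true — at least one ✓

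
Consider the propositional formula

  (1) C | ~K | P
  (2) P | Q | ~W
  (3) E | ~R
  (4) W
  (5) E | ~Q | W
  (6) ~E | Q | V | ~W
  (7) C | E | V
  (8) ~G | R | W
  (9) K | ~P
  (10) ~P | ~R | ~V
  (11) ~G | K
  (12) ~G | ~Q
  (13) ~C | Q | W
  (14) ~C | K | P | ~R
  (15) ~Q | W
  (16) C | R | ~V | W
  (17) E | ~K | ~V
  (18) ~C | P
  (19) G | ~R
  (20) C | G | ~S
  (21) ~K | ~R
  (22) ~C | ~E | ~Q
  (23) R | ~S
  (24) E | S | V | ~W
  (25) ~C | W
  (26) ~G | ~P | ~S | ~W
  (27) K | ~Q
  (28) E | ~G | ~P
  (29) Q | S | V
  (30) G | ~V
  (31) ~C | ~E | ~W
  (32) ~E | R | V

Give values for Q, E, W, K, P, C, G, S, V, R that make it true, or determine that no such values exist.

Q = False; E = True; W = True; K = True; P = True; C = False; G = True; S = False; V = True; R = False

Unit clause (W) forces W = True.
Set Q = False.
  then (P | Q | ~W) forces P = True.
  then (K | ~P) forces K = True.
  then (~K | ~R) forces R = False.
  then (R | ~S) forces S = False.
  then (Q | S | V) forces V = True.
  then (G | ~V) forces G = True.
  then (E | ~K | ~V) forces E = True.
  then (~C | ~E | ~W) forces C = False.
All clauses satisfied.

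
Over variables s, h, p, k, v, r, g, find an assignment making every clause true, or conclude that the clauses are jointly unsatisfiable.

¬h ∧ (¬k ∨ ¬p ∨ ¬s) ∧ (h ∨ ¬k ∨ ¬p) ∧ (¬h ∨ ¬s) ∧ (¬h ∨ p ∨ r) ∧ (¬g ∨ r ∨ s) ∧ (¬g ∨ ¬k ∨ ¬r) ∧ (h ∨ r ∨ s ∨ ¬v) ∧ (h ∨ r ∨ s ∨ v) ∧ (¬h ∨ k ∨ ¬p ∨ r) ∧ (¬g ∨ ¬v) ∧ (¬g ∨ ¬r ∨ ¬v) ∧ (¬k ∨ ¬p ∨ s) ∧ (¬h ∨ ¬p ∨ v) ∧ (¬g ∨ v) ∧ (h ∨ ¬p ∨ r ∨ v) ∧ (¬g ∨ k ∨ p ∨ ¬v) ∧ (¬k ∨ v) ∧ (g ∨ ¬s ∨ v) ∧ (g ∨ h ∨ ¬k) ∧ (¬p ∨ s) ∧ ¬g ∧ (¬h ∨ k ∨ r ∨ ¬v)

Unit clause (¬h) forces h = False.
Unit clause (¬g) forces g = False.
In (g ∨ h ∨ ¬k) only ¬k is left, so k = False.
Set s = True.
  then (g ∨ ¬s ∨ v) forces v = True.
Set p = True.
Set r = False.
All clauses satisfied.

s: True, h: False, p: True, k: False, v: True, r: False, g: False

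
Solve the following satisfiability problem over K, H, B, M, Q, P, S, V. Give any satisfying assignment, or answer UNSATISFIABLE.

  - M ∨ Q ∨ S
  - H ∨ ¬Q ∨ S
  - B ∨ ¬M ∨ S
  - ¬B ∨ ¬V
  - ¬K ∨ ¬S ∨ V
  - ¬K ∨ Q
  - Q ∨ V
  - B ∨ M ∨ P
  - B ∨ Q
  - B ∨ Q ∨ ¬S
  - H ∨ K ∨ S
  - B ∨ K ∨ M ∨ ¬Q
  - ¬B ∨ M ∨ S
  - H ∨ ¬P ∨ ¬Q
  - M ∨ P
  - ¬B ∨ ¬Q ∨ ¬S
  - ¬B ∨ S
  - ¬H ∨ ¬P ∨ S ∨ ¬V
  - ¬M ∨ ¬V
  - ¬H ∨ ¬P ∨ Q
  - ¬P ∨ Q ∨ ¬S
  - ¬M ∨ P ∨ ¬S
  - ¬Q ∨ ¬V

K = True; H = True; B = False; M = False; Q = True; P = True; S = False; V = False

Set K = True.
  then (¬K ∨ Q) forces Q = True.
  then (¬Q ∨ ¬V) forces V = False.
  then (¬K ∨ ¬S ∨ V) forces S = False.
  then (¬B ∨ S) forces B = False.
  then (H ∨ ¬Q ∨ S) forces H = True.
  then (B ∨ ¬M ∨ S) forces M = False.
  then (B ∨ M ∨ P) forces P = True.
All clauses satisfied.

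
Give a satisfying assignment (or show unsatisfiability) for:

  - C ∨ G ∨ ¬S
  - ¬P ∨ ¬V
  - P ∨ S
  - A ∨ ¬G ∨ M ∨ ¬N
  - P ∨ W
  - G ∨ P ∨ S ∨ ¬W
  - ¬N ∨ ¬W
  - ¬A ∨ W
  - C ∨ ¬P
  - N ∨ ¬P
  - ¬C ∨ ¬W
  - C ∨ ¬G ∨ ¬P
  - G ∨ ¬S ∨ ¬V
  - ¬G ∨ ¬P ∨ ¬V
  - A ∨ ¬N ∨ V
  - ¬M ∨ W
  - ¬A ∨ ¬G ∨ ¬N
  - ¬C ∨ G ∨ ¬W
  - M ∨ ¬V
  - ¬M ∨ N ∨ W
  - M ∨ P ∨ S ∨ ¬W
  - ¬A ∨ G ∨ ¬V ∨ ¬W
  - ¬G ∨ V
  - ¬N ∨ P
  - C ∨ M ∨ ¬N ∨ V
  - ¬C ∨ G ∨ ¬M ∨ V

C=F, M=T, W=T, V=T, A=F, N=F, G=T, P=F, S=T

Set C = False.
  then (C ∨ ¬P) forces P = False.
  then (¬N ∨ P) forces N = False.
  then (P ∨ S) forces S = True.
  then (P ∨ W) forces W = True.
  then (C ∨ G ∨ ¬S) forces G = True.
  then (¬G ∨ V) forces V = True.
  then (M ∨ ¬V) forces M = True.
Set A = False.
All clauses satisfied.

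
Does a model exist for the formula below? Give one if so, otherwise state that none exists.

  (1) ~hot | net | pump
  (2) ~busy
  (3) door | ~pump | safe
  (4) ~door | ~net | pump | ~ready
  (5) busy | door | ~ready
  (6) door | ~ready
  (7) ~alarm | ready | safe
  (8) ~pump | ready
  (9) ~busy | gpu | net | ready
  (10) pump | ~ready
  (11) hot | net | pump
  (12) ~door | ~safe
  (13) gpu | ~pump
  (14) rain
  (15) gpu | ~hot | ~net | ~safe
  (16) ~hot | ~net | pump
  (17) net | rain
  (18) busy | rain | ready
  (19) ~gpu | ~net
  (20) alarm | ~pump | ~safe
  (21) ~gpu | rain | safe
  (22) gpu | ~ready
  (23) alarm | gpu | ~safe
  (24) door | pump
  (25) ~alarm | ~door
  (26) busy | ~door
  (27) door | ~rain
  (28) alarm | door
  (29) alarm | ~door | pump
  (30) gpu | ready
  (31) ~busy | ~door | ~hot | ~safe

Unsatisfiable — no assignment works.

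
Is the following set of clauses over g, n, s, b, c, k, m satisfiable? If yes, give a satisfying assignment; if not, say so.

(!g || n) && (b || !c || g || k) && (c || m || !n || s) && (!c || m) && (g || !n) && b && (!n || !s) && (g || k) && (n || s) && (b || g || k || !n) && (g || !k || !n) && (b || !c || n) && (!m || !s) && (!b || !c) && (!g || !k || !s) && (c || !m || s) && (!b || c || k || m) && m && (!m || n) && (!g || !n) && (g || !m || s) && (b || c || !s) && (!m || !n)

Case b = True:
  (!b || !c) forces c = False.
  (m) forces m = True.
  (!m || !s) forces s = False.
  Clause (c || !m || s) is falsified — contradiction.
Case b = False:
  Clause (b) is falsified — contradiction.
Both cases fail, so the formula is unsatisfiable.

Unsatisfiable — no assignment works.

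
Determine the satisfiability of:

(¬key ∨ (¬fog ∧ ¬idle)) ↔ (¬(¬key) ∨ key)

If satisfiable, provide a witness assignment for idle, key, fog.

idle: False, key: True, fog: False

  (¬key ∨ (¬fog ∧ ¬idle)) ↔ (¬(¬key) ∨ key) = True
    ¬key ∨ (¬fog ∧ ¬idle) = True
      ¬key = False
      ¬fog ∧ ¬idle = True
        ¬fog = True
        ¬idle = True
    ¬(¬key) ∨ key = True
      ¬(¬key) = True
        ¬key = False
The formula evaluates to True.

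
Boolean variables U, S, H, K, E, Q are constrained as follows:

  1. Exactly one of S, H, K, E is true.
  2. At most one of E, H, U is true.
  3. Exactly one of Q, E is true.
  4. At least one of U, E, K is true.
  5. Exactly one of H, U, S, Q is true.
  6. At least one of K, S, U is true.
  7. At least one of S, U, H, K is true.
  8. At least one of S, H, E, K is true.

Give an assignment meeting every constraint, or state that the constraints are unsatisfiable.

U = False, S = False, H = False, K = True, E = False, Q = True

  (1) {S, H, K, E}: 1 true — exactly one ✓
  (2) {E, H, U}: 0 true — at most one ✓
  (3) {Q, E}: 1 true — exactly one ✓
  (4) {U, E, K}: 1 true — at least one ✓
  (5) {H, U, S, Q}: 1 true — exactly one ✓
  (6) {K, S, U}: 1 true — at least one ✓
  (7) {S, U, H, K}: 1 true — at least one ✓
  (8) {S, H, E, K}: 1 true — at least one ✓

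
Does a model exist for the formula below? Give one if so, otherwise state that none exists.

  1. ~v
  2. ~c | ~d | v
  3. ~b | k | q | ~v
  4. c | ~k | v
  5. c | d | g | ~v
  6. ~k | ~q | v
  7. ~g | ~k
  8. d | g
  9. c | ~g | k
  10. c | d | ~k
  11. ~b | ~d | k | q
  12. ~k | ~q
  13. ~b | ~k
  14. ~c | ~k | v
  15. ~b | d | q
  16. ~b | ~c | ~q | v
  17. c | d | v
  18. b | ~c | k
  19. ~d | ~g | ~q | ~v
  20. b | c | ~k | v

Unit clause (~v) forces v = False.
Set b = True.
  then (~b | ~k) forces k = False.
Set q = True.
  then (~b | ~c | ~q | v) forces c = False.
  then (c | d | v) forces d = True.
  then (c | ~g | k) forces g = False.
All clauses satisfied.

b=T; q=T; c=F; v=F; g=F; k=F; d=T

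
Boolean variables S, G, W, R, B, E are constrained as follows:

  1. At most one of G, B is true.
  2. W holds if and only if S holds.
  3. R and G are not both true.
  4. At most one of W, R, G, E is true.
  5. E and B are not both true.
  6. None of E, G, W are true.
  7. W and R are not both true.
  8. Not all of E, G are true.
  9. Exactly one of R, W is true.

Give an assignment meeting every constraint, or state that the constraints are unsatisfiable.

S=F, G=F, W=F, R=T, B=T, E=F

  (1) {G, B}: 1 true — at most one ✓
  (2) W=F, S=F — same ✓
  (3) R=T, G=F — not both ✓
  (4) {W, R, G, E}: 1 true — at most one ✓
  (5) E=F, B=T — not both ✓
  (6) {E, G, W}: 0 true — none ✓
  (7) W=F, R=T — not both ✓
  (8) {E, G}: 0/2 true — not all ✓
  (9) {R, W}: 1 true — exactly one ✓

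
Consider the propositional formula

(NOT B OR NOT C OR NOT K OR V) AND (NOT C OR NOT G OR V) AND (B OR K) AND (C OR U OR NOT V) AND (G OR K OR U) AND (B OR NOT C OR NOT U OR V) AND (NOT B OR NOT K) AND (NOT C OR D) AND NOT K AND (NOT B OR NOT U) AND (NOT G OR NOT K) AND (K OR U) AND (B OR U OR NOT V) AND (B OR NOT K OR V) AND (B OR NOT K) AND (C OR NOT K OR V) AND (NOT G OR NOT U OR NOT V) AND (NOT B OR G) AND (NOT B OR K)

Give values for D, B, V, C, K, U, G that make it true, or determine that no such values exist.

Case K = True:
  Clause (NOT K) is falsified — contradiction.
Case K = False:
  (B OR K) forces B = True.
  Clause (NOT B OR K) is falsified — contradiction.
Both cases fail, so the formula is unsatisfiable.

The formula is unsatisfiable.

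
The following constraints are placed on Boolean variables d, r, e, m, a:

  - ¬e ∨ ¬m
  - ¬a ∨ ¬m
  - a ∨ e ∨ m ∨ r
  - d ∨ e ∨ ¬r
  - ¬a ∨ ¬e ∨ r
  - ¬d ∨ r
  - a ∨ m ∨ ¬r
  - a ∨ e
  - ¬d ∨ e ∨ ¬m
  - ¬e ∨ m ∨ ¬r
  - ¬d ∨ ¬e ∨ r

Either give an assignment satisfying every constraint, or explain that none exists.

d = False, r = False, e = True, m = False, a = False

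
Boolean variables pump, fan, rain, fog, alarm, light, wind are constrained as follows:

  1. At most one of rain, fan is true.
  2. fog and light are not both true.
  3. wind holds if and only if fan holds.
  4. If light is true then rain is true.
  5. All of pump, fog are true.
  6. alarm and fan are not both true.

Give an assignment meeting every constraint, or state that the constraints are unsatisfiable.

pump: True; fan: False; rain: True; fog: True; alarm: False; light: False; wind: False

  (1) {rain, fan}: 1 true — at most one ✓
  (2) fog=T, light=F — not both ✓
  (3) wind=F, fan=F — same ✓
  (4) light=F ⇒ rain: vacuous ✓
  (5) {pump, fog}: all 2 true ✓
  (6) alarm=F, fan=F — not both ✓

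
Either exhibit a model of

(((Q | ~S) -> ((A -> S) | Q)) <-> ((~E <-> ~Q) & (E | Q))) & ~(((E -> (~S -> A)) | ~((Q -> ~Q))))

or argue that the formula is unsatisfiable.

Unsatisfiable — no assignment works.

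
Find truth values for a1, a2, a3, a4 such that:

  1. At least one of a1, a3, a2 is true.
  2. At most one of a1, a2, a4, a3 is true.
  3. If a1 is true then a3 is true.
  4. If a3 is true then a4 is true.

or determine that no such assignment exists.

a1: False, a2: True, a3: False, a4: False

  (1) {a1, a3, a2}: 1 true — at least one ✓
  (2) {a1, a2, a4, a3}: 1 true — at most one ✓
  (3) a1=F ⇒ a3: vacuous ✓
  (4) a3=F ⇒ a4: vacuous ✓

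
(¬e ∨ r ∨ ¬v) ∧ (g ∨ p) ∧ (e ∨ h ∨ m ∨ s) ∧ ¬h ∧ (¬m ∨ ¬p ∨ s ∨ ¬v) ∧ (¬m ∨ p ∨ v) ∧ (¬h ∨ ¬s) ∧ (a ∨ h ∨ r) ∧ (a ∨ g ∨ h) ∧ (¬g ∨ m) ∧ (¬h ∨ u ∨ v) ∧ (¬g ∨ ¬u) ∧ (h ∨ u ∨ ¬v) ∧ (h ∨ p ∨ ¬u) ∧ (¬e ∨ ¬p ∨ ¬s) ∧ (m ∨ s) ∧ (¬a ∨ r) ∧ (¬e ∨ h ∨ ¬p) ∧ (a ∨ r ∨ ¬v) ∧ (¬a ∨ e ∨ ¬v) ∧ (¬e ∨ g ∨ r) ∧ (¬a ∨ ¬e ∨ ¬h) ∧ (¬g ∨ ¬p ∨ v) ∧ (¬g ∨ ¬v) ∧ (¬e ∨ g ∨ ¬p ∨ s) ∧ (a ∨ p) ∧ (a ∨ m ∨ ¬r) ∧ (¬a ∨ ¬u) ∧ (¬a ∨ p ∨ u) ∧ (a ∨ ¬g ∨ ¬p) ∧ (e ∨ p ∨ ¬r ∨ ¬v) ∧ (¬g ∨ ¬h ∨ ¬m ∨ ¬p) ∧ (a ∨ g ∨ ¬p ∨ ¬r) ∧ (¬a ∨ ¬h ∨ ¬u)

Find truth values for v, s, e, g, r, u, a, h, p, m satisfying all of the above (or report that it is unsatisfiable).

v=F, s=F, e=F, g=F, r=T, u=F, a=T, h=F, p=T, m=T

Unit clause (¬h) forces h = False.
Try v = True:
  (h ∨ u ∨ ¬v) forces u = True.
  (¬g ∨ ¬u) forces g = False.
  (g ∨ p) forces p = True.
  (a ∨ g ∨ h) forces a = True.
  clause (¬a ∨ ¬u) is falsified — backtrack.
So v = False.
Set s = False.
  then (m ∨ s) forces m = True.
  then (¬m ∨ p ∨ v) forces p = True.
  then (¬e ∨ h ∨ ¬p) forces e = False.
  then (¬g ∨ ¬p ∨ v) forces g = False.
  then (a ∨ g ∨ h) forces a = True.
  then (¬a ∨ r) forces r = True.
  then (¬a ∨ ¬u) forces u = False.
All clauses satisfied.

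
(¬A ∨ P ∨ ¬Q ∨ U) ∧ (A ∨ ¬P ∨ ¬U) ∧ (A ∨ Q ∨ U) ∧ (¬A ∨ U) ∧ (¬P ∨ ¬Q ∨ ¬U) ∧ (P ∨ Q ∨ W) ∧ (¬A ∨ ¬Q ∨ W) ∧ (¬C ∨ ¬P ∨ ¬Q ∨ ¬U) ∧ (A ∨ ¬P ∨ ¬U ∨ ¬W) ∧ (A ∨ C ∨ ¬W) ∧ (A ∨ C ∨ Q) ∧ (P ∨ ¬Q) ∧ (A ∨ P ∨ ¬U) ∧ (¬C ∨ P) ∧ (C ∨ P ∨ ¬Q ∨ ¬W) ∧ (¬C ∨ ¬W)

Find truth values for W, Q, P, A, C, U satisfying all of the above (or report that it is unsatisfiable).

W=F, Q=T, P=T, A=F, C=F, U=F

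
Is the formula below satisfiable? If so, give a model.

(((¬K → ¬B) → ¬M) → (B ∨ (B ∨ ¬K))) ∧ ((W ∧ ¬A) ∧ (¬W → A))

A: False; B: False; W: True; K: True; M: True

  ((¬K → ¬B) → ¬M) → (B ∨ (B ∨ ¬K)) = True
    (¬K → ¬B) → ¬M = False
      ¬K → ¬B = True
        ¬K = False
        ¬B = True
      ¬M = False
    B ∨ (B ∨ ¬K) = False
      B ∨ ¬K = False
        ¬K = False
  (W ∧ ¬A) ∧ (¬W → A) = True
    W ∧ ¬A = True
      ¬A = True
    ¬W → A = True
      ¬W = False
Both conjuncts True, so the formula holds.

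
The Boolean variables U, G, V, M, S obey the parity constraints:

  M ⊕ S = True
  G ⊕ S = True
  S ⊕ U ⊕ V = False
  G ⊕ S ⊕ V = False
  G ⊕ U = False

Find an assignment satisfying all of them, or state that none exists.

U=F, G=F, V=T, M=F, S=T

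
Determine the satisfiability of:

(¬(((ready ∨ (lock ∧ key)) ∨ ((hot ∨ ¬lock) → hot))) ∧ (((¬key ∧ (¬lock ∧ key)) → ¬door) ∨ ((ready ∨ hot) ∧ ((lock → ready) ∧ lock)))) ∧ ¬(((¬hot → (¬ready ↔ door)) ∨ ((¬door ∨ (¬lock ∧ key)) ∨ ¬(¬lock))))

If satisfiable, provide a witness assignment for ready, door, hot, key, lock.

Case lock = True: the conjunct ¬(((¬hot → (¬ready ↔ door)) ∨ ((¬door ∨ (¬lock ∧ key)) ∨ ¬(¬lock)))) becomes ¬(((¬hot → (¬ready ↔ door)) ∨ True)) = False.
Case lock = False: the formula simplifies to (¬((ready ∨ hot)) ∧ ((¬key ∧ key) → ¬door)) ∧ ¬(((¬hot → (¬ready ↔ door)) ∨ (¬door ∨ key))).
  key = True: the conjunct ¬(((¬hot → (¬ready ↔ door)) ∨ (¬door ∨ key))) becomes ¬(((¬hot → (¬ready ↔ door)) ∨ True)) = False.
  key = False: simplifies to ¬((ready ∨ hot)) ∧ ¬(((¬hot → (¬ready ↔ door)) ∨ ¬door)).
    ready = True: the conjunct ¬((ready ∨ hot)) becomes ¬((True ∨ hot)) = False.
    ready = False: simplifies to ¬hot ∧ ¬(((¬hot → door) ∨ ¬door)).
      door = True: the conjunct ¬(((¬hot → door) ∨ ¬door)) becomes ¬((True ∨ False)) = False.
      door = False: the conjunct ¬(((¬hot → door) ∨ ¬door)) becomes ¬((hot ∨ True)) = False.
Both cases fail — unsatisfiable.

Unsatisfiable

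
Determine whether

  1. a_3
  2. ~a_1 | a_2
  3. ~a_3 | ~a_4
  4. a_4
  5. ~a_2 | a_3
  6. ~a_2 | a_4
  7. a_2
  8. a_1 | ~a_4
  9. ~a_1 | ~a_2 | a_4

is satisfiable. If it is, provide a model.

Unsatisfiable

Case a_3 = True:
  (~a_3 | ~a_4) forces a_4 = False.
  Clause (a_4) is falsified — contradiction.
Case a_3 = False:
  Clause (a_3) is falsified — contradiction.
Both cases fail, so the formula is unsatisfiable.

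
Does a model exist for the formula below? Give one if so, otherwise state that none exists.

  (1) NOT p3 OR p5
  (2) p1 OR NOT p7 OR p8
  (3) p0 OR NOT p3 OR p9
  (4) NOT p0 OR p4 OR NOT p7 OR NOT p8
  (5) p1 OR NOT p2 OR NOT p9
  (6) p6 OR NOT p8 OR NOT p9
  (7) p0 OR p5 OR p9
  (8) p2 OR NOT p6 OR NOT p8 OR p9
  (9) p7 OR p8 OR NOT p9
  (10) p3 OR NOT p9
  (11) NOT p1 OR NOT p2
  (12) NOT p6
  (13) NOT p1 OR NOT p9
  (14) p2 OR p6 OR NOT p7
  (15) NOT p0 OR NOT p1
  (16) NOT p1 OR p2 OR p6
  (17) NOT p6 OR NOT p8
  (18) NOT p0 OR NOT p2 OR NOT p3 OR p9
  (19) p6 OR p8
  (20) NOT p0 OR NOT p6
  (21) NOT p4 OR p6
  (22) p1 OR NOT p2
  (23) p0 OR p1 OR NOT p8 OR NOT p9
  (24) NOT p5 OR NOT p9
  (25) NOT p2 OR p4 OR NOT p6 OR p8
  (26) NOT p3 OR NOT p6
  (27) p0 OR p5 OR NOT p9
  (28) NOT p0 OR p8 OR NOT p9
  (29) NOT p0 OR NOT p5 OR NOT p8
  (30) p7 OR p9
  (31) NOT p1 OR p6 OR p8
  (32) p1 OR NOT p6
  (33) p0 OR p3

Case p2 = True:
  (NOT p1 OR NOT p2) forces p1 = False.
  Clause (p1 OR NOT p2) is falsified — contradiction.
Case p2 = False:
  (NOT p6) forces p6 = False.
  (p2 OR p6 OR NOT p7) forces p7 = False.
  (NOT p1 OR p2 OR p6) forces p1 = False.
  (p6 OR p8) forces p8 = True.
  (p6 OR NOT p8 OR NOT p9) forces p9 = False.
  Clause (p7 OR p9) is falsified — contradiction.
Both cases fail, so the formula is unsatisfiable.

No satisfying assignment exists.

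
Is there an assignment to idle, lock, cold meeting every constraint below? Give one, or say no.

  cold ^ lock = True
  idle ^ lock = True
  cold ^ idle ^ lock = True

idle: False; lock: True; cold: False

cold ^ lock = F ^ T = True ✓
idle ^ lock = F ^ T = True ✓
cold ^ idle ^ lock = F ^ F ^ T = True ✓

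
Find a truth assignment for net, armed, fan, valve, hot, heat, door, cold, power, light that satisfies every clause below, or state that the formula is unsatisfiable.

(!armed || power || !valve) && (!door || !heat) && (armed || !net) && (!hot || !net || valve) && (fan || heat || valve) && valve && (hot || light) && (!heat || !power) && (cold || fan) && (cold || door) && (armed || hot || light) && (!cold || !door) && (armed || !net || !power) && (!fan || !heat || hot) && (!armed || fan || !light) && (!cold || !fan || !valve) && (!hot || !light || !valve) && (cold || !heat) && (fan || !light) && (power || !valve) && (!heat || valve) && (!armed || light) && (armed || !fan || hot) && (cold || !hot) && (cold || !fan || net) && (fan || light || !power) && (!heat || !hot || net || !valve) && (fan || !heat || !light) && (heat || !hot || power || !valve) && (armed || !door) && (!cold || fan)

Unit clause (valve) forces valve = True.
In (power || !valve) only power is left, so power = True.
In (!heat || !power) only !heat is left, so heat = False.
Set net = True.
  then (armed || !net) forces armed = True.
  then (!armed || light) forces light = True.
  then (!armed || fan || !light) forces fan = True.
  then (!cold || !fan || !valve) forces cold = False.
  then (!hot || !light || !valve) forces hot = False.
  then (cold || door) forces door = True.
All clauses satisfied.

net=T, armed=T, fan=T, valve=T, hot=F, heat=F, door=T, cold=F, power=T, light=T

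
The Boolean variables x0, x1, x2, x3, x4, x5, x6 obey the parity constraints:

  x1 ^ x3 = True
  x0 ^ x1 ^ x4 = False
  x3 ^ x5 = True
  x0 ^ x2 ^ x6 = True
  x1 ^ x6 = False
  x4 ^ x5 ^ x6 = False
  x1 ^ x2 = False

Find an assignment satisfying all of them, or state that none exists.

x0=T, x1=T, x2=T, x3=F, x4=F, x5=T, x6=T

x1 ^ x3 = T ^ F = True ✓
x0 ^ x1 ^ x4 = T ^ T ^ F = False ✓
x3 ^ x5 = F ^ T = True ✓
x0 ^ x2 ^ x6 = T ^ T ^ T = True ✓
x1 ^ x6 = T ^ T = False ✓
x4 ^ x5 ^ x6 = F ^ T ^ T = False ✓
x1 ^ x2 = T ^ T = False ✓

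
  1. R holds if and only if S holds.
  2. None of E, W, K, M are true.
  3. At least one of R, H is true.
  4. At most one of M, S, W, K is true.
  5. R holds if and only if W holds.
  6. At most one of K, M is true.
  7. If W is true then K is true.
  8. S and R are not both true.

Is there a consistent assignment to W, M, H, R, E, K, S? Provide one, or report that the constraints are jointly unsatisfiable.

W = False; M = False; H = True; R = False; E = False; K = False; S = False

  (1) R=F, S=F — same ✓
  (2) {E, W, K, M}: 0 true — none ✓
  (3) {R, H}: 1 true — at least one ✓
  (4) {M, S, W, K}: 0 true — at most one ✓
  (5) R=F, W=F — same ✓
  (6) {K, M}: 0 true — at most one ✓
  (7) W=F ⇒ K: vacuous ✓
  (8) S=F, R=F — not both ✓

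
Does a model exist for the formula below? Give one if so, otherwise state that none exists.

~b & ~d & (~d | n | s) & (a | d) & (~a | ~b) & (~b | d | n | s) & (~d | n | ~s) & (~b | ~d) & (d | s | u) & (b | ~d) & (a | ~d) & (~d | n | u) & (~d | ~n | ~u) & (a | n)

u: False, n: True, b: False, d: False, a: True, s: True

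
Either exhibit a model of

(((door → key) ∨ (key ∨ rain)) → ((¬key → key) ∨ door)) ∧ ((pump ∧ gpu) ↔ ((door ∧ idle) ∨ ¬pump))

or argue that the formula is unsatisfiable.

gpu: True, rain: True, idle: True, key: True, pump: True, door: True

  ((door → key) ∨ (key ∨ rain)) → ((¬key → key) ∨ door) = True
    (door → key) ∨ (key ∨ rain) = True
      door → key = True
      key ∨ rain = True
    (¬key → key) ∨ door = True
      ¬key → key = True
        ¬key = False
  (pump ∧ gpu) ↔ ((door ∧ idle) ∨ ¬pump) = True
    pump ∧ gpu = True
    (door ∧ idle) ∨ ¬pump = True
      door ∧ idle = True
      ¬pump = False
Both conjuncts True, so the formula holds.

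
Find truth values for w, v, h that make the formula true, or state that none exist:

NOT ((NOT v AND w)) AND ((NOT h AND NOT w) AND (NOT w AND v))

w = False; v = True; h = False

  NOT ((NOT v AND w)) = True
    NOT v AND w = False
      NOT v = False
  (NOT h AND NOT w) AND (NOT w AND v) = True
    NOT h AND NOT w = True
      NOT h = True
      NOT w = True
    NOT w AND v = True
      NOT w = True
Both conjuncts True, so the formula holds.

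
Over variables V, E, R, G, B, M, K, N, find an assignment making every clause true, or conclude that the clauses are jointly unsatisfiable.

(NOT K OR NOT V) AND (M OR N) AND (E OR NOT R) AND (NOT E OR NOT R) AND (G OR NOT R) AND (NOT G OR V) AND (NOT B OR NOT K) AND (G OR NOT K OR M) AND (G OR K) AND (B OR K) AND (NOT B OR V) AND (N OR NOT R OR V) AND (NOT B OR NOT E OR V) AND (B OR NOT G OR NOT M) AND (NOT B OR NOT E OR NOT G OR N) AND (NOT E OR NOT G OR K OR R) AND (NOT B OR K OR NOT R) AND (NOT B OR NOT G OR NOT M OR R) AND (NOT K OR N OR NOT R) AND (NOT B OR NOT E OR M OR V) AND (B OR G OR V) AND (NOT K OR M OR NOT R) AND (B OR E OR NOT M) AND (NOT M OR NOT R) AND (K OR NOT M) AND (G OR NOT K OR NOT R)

V = True, E = False, R = False, G = True, B = True, M = False, K = False, N = True

Try V = False:
  (NOT G OR V) forces G = False.
  (G OR NOT R) forces R = False.
  (G OR K) forces K = True.
  (NOT B OR NOT K) forces B = False.
  clause (B OR G OR V) is falsified — backtrack.
So V = True.
  then (NOT K OR NOT V) forces K = False.
  then (G OR K) forces G = True.
  then (B OR K) forces B = True.
  then (NOT B OR K OR NOT R) forces R = False.
  then (NOT B OR NOT G OR NOT M OR R) forces M = False.
  then (M OR N) forces N = True.
  then (NOT E OR NOT G OR K OR R) forces E = False.
All clauses satisfied.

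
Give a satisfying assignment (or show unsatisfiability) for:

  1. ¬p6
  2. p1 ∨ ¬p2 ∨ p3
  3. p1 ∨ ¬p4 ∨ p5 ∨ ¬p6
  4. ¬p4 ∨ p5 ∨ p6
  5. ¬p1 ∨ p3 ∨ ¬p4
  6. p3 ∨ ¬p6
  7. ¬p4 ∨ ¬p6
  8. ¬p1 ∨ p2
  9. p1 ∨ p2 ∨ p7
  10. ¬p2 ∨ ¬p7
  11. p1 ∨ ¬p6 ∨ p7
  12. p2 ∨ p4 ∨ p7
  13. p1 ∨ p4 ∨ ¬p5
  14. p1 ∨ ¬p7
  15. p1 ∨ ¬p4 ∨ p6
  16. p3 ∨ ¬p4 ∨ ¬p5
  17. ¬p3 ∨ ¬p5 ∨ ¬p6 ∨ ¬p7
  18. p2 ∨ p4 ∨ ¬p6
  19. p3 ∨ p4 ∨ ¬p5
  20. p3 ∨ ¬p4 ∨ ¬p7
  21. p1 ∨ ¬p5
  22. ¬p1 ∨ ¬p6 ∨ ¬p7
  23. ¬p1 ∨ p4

p1=T; p2=T; p3=T; p4=T; p5=T; p6=F; p7=F

Unit clause (¬p6) forces p6 = False.
Set p1 = True.
  then (¬p1 ∨ p2) forces p2 = True.
  then (¬p2 ∨ ¬p7) forces p7 = False.
  then (¬p1 ∨ p4) forces p4 = True.
  then (¬p4 ∨ p5 ∨ p6) forces p5 = True.
  then (¬p1 ∨ p3 ∨ ¬p4) forces p3 = True.
All clauses satisfied.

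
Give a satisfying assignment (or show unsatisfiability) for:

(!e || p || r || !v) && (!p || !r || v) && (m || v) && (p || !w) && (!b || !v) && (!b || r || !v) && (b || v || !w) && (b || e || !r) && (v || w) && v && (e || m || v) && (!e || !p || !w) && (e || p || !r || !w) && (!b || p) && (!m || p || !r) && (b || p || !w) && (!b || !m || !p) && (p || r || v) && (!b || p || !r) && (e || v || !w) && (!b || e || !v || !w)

Unit clause (v) forces v = True.
In (!b || !v) only !b is left, so b = False.
Set r = False.
Set p = False.
  then (!e || p || r || !v) forces e = False.
  then (p || !w) forces w = False.
Set m = True.
All clauses satisfied.

r = False; v = True; b = False; p = False; m = True; e = False; w = False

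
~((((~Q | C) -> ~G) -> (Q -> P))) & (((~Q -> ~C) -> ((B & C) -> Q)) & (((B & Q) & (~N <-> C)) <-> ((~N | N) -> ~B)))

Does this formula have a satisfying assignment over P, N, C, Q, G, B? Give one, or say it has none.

P = False, N = False, C = False, Q = True, G = False, B = True

  ~((((~Q | C) -> ~G) -> (Q -> P))) = True
    ((~Q | C) -> ~G) -> (Q -> P) = False
      (~Q | C) -> ~G = True
        ~Q | C = False
          ~Q = False
        ~G = True
      Q -> P = False
  ((~Q -> ~C) -> ((B & C) -> Q)) & (((B & Q) & (~N <-> C)) <-> ((~N | N) -> ~B)) = True
    (~Q -> ~C) -> ((B & C) -> Q) = True
      ~Q -> ~C = True
        ~Q = False
        ~C = True
      (B & C) -> Q = True
        B & C = False
    ((B & Q) & (~N <-> C)) <-> ((~N | N) -> ~B) = True
      (B & Q) & (~N <-> C) = False
        B & Q = True
        ~N <-> C = False
          ~N = True
      (~N | N) -> ~B = False
        ~N | N = True
          ~N = True
        ~B = False
Both conjuncts True, so the formula holds.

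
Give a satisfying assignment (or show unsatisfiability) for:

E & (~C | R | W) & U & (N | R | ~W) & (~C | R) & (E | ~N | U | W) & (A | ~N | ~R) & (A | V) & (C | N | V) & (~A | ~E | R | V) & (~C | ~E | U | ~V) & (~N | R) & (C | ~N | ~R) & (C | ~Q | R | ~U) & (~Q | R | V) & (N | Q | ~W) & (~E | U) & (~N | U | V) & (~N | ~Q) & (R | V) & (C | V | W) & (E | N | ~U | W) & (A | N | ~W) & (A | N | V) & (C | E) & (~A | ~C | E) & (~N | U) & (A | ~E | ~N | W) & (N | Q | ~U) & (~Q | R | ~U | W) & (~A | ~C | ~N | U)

W: False; C: True; Q: True; U: True; A: True; E: True; V: False; R: True; N: False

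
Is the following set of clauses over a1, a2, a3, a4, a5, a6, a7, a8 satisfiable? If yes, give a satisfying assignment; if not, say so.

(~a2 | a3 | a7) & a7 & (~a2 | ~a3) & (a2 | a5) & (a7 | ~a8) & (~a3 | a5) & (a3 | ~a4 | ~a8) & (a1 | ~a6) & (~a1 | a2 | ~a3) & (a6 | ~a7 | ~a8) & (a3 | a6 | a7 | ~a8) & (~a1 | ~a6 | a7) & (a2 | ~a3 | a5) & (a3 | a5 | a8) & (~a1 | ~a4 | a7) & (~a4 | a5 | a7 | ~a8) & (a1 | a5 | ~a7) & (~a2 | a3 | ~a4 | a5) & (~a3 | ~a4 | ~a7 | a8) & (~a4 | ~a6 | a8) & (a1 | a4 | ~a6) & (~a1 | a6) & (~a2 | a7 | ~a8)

Unit clause (a7) forces a7 = True.
Set a1 = False.
  then (a1 | ~a6) forces a6 = False.
  then (a6 | ~a7 | ~a8) forces a8 = False.
  then (a1 | a5 | ~a7) forces a5 = True.
Set a2 = True.
  then (~a2 | ~a3) forces a3 = False.
Set a4 = False.
All clauses satisfied.

a1=F, a2=T, a3=F, a4=F, a5=T, a6=F, a7=T, a8=F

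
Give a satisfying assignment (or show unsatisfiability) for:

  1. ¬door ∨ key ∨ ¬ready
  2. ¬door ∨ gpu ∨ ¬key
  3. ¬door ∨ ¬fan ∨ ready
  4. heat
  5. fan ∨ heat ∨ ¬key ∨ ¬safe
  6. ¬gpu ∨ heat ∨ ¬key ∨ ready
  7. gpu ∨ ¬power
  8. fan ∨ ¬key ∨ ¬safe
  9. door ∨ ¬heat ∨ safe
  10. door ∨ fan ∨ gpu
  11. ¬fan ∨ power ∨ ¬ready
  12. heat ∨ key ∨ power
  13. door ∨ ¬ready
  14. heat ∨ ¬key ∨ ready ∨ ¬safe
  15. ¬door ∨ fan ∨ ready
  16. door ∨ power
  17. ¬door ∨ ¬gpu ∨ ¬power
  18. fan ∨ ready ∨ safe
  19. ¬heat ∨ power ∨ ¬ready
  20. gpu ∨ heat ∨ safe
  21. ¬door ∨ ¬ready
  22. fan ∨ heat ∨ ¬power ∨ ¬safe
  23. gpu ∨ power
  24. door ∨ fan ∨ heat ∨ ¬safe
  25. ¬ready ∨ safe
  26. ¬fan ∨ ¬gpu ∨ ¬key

Unit clause (heat) forces heat = True.
Set key = False.
Set ready = False.
Try power = False:
  (door ∨ power) forces door = True.
  (¬door ∨ ¬fan ∨ ready) forces fan = False.
  clause (¬door ∨ fan ∨ ready) is falsified — backtrack.
So power = True.
  then (gpu ∨ ¬power) forces gpu = True.
  then (¬door ∨ ¬gpu ∨ ¬power) forces door = False.
  then (door ∨ ¬heat ∨ safe) forces safe = True.
Set fan = False.
All clauses satisfied.

key: False, ready: False, power: True, gpu: True, heat: True, fan: False, door: False, safe: True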